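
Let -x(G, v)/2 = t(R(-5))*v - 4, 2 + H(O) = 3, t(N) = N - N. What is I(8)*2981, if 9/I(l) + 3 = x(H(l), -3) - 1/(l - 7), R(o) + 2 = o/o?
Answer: 26829/4 ≈ 6707.3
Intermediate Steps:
R(o) = -1 (R(o) = -2 + o/o = -2 + 1 = -1)
t(N) = 0
H(O) = 1 (H(O) = -2 + 3 = 1)
x(G, v) = 8 (x(G, v) = -2*(0*v - 4) = -2*(0 - 4) = -2*(-4) = 8)
I(l) = 9/(5 - 1/(-7 + l)) (I(l) = 9/(-3 + (8 - 1/(l - 7))) = 9/(-3 + (8 - 1/(-7 + l))) = 9/(5 - 1/(-7 + l)))
I(8)*2981 = (9*(-7 + 8)/(-36 + 5*8))*2981 = (9*1/(-36 + 40))*2981 = (9*1/4)*2981 = (9*(1/4)*1)*2981 = (9/4)*2981 = 26829/4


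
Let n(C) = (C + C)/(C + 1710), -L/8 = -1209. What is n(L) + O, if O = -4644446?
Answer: -8810510838/1897 ≈ -4.6444e+6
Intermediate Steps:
L = 9672 (L = -8*(-1209) = 9672)
n(C) = 2*C/(1710 + C) (n(C) = (2*C)/(1710 + C) = 2*C/(1710 + C))
n(L) + O = 2*9672/(1710 + 9672) - 4644446 = 2*9672/11382 - 4644446 = 2*9672*(1/11382) - 4644446 = 3224/1897 - 4644446 = -8810510838/1897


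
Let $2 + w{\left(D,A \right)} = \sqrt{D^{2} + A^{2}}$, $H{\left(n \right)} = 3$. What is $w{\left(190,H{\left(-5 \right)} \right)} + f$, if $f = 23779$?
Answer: $23777 + \sqrt{36109} \approx 23967.0$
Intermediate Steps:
$w{\left(D,A \right)} = -2 + \sqrt{A^{2} + D^{2}}$ ($w{\left(D,A \right)} = -2 + \sqrt{D^{2} + A^{2}} = -2 + \sqrt{A^{2} + D^{2}}$)
$w{\left(190,H{\left(-5 \right)} \right)} + f = \left(-2 + \sqrt{3^{2} + 190^{2}}\right) + 23779 = \left(-2 + \sqrt{9 + 36100}\right) + 23779 = \left(-2 + \sqrt{36109}\right) + 23779 = 23777 + \sqrt{36109}$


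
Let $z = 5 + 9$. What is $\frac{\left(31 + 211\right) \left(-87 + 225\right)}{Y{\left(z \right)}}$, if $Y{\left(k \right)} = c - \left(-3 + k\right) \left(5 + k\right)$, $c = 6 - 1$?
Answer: $- \frac{2783}{17} \approx -163.71$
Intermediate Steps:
$z = 14$
$c = 5$ ($c = 6 - 1 = 5$)
$Y{\left(k \right)} = 5 - \left(-3 + k\right) \left(5 + k\right)$
$\frac{\left(31 + 211\right) \left(-87 + 225\right)}{Y{\left(z \right)}} = \frac{\left(31 + 211\right) \left(-87 + 225\right)}{20 - 14^{2} - 28} = \frac{242 \cdot 138}{20 - 196 - 28} = \frac{33396}{20 - 196 - 28} = \frac{33396}{-204} = 33396 \left(- \frac{1}{204}\right) = - \frac{2783}{17}$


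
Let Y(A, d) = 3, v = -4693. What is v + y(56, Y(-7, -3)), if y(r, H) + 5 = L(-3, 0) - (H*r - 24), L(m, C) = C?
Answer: -4842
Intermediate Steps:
y(r, H) = 19 - H*r (y(r, H) = -5 + (0 - (H*r - 24)) = -5 + (0 - (-24 + H*r)) = -5 + (0 + (24 - H*r)) = -5 + (24 - H*r) = 19 - H*r)
v + y(56, Y(-7, -3)) = -4693 + (19 - 1*3*56) = -4693 + (19 - 168) = -4693 - 149 = -4842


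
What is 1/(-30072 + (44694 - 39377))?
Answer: -1/24755 ≈ -4.0396e-5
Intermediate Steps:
1/(-30072 + (44694 - 39377)) = 1/(-30072 + 5317) = 1/(-24755) = -1/24755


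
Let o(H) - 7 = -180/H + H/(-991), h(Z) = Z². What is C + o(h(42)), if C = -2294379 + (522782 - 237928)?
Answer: -97580275953/48559 ≈ -2.0095e+6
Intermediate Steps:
o(H) = 7 - 180/H - H/991 (o(H) = 7 + (-180/H + H/(-991)) = 7 + (-180/H + H*(-1/991)) = 7 + (-180/H - H/991) = 7 - 180/H - H/991)
C = -2009525 (C = -2294379 + 284854 = -2009525)
C + o(h(42)) = -2009525 + (7 - 180/(42²) - 1/991*42²) = -2009525 + (7 - 180/1764 - 1/991*1764) = -2009525 + (7 - 180*1/1764 - 1764/991) = -2009525 + (7 - 5/49 - 1764/991) = -2009525 + 248522/48559 = -97580275953/48559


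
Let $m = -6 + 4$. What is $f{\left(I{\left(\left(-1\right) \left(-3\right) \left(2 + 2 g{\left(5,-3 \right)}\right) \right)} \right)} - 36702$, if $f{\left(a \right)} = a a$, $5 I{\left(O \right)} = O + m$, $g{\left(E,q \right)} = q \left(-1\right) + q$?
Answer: $- \frac{917534}{25} \approx -36701.0$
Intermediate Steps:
$g{\left(E,q \right)} = 0$ ($g{\left(E,q \right)} = - q + q = 0$)
$m = -2$
$I{\left(O \right)} = - \frac{2}{5} + \frac{O}{5}$ ($I{\left(O \right)} = \frac{O - 2}{5} = \frac{-2 + O}{5} = - \frac{2}{5} + \frac{O}{5}$)
$f{\left(a \right)} = a^{2}$
$f{\left(I{\left(\left(-1\right) \left(-3\right) \left(2 + 2 g{\left(5,-3 \right)}\right) \right)} \right)} - 36702 = \left(- \frac{2}{5} + \frac{\left(-1\right) \left(-3\right) \left(2 + 2 \cdot 0\right)}{5}\right)^{2} - 36702 = \left(- \frac{2}{5} + \frac{3 \left(2 + 0\right)}{5}\right)^{2} - 36702 = \left(- \frac{2}{5} + \frac{3 \cdot 2}{5}\right)^{2} - 36702 = \left(- \frac{2}{5} + \frac{1}{5} \cdot 6\right)^{2} - 36702 = \left(- \frac{2}{5} + \frac{6}{5}\right)^{2} - 36702 = \left(\frac{4}{5}\right)^{2} - 36702 = \frac{16}{25} - 36702 = - \frac{917534}{25}$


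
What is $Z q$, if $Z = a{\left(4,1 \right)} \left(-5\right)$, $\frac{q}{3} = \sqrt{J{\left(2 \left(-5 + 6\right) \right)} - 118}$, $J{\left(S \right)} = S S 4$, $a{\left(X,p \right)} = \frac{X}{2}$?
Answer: $- 30 i \sqrt{102} \approx - 302.99 i$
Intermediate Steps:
$a{\left(X,p \right)} = \frac{X}{2}$ ($a{\left(X,p \right)} = X \frac{1}{2} = \frac{X}{2}$)
$J{\left(S \right)} = 4 S^{2}$ ($J{\left(S \right)} = S^{2} \cdot 4 = 4 S^{2}$)
$q = 3 i \sqrt{102}$ ($q = 3 \sqrt{4 \left(2 \left(-5 + 6\right)\right)^{2} - 118} = 3 \sqrt{4 \left(2 \cdot 1\right)^{2} - 118} = 3 \sqrt{4 \cdot 2^{2} - 118} = 3 \sqrt{4 \cdot 4 - 118} = 3 \sqrt{16 - 118} = 3 \sqrt{-102} = 3 i \sqrt{102} \approx 30.299 i$)
$Z = -10$ ($Z = \frac{1}{2} \cdot 4 \left(-5\right) = 2 \left(-5\right) = -10$)
$Z q = - 10 \cdot 3 i \sqrt{102} = - 30 i \sqrt{102}$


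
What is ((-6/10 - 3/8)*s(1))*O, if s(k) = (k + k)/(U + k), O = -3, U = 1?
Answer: 117/40 ≈ 2.9250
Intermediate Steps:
s(k) = 2*k/(1 + k) (s(k) = (k + k)/(1 + k) = (2*k)/(1 + k) = 2*k/(1 + k))
((-6/10 - 3/8)*s(1))*O = ((-6/10 - 3/8)*(2*1/(1 + 1)))*(-3) = ((-6*⅒ - 3*⅛)*(2*1/2))*(-3) = ((-⅗ - 3/8)*(2*1*(½)))*(-3) = -39/40*1*(-3) = -39/40*(-3) = 117/40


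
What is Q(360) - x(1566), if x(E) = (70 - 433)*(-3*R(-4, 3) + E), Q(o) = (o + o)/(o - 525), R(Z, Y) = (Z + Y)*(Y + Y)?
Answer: 6324864/11 ≈ 5.7499e+5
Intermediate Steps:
R(Z, Y) = 2*Y*(Y + Z) (R(Z, Y) = (Y + Z)*(2*Y) = 2*Y*(Y + Z))
Q(o) = 2*o/(-525 + o) (Q(o) = (2*o)/(-525 + o) = 2*o/(-525 + o))
x(E) = -6534 - 363*E (x(E) = (70 - 433)*(-6*3*(3 - 4) + E) = -363*(-6*3*(-1) + E) = -363*(-3*(-6) + E) = -363*(18 + E) = -6534 - 363*E)
Q(360) - x(1566) = 2*360/(-525 + 360) - (-6534 - 363*1566) = 2*360/(-165) - (-6534 - 568458) = 2*360*(-1/165) - 1*(-574992) = -48/11 + 574992 = 6324864/11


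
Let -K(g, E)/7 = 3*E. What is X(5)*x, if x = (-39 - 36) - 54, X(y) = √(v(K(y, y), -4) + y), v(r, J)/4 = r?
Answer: -129*I*√415 ≈ -2627.9*I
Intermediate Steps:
K(g, E) = -21*E
v(r, J) = 4*r
X(y) = √83*√(-y) (X(y) = √(4*(-21*y) + y) = √(-84*y + y) = √(-83*y) = √83*√(-y))
x = -129 (x = -75 - 54 = -129)
X(5)*x = (√83*√(-1*5))*(-129) = (√83*√(-5))*(-129) = (√83*(I*√5))*(-129) = (I*√415)*(-129) = -129*I*√415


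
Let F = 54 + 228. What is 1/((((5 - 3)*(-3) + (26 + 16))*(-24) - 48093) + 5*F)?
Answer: -1/47547 ≈ -2.1032e-5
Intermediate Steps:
F = 282
1/((((5 - 3)*(-3) + (26 + 16))*(-24) - 48093) + 5*F) = 1/((((5 - 3)*(-3) + (26 + 16))*(-24) - 48093) + 5*282) = 1/(((2*(-3) + 42)*(-24) - 48093) + 1410) = 1/(((-6 + 42)*(-24) - 48093) + 1410) = 1/((36*(-24) - 48093) + 1410) = 1/((-864 - 48093) + 1410) = 1/(-48957 + 1410) = 1/(-47547) = -1/47547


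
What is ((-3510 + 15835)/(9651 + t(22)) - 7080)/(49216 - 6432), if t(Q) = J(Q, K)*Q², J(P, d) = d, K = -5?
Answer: -51183155/309371104 ≈ -0.16544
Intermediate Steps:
t(Q) = -5*Q²
((-3510 + 15835)/(9651 + t(22)) - 7080)/(49216 - 6432) = ((-3510 + 15835)/(9651 - 5*22²) - 7080)/(49216 - 6432) = (12325/(9651 - 5*484) - 7080)/42784 = (12325/(9651 - 2420) - 7080)*(1/42784) = (12325/7231 - 7080)*(1/42784) = -51183155/7231*1/42784 = -51183155/309371104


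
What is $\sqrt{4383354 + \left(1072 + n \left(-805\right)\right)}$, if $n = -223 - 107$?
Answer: $2 \sqrt{1162519} \approx 2156.4$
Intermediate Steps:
$n = -330$
$\sqrt{4383354 + \left(1072 + n \left(-805\right)\right)} = \sqrt{4383354 + \left(1072 - -265650\right)} = \sqrt{4383354 + \left(1072 + 265650\right)} = \sqrt{4383354 + 266722} = \sqrt{4650076} = 2 \sqrt{1162519}$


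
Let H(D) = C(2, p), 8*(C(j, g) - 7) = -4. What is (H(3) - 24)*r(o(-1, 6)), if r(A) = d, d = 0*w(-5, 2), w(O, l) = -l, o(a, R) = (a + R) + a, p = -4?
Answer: 0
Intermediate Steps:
o(a, R) = R + 2*a (o(a, R) = (R + a) + a = R + 2*a)
C(j, g) = 13/2 (C(j, g) = 7 + (⅛)*(-4) = 7 - ½ = 13/2)
H(D) = 13/2
d = 0 (d = 0*(-1*2) = 0*(-2) = 0)
r(A) = 0
(H(3) - 24)*r(o(-1, 6)) = (13/2 - 24)*0 = -35/2*0 = 0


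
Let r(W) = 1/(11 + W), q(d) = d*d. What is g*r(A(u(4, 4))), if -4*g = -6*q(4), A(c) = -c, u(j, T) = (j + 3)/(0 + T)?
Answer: 96/37 ≈ 2.5946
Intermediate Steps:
u(j, T) = (3 + j)/T
q(d) = d²
g = 24 (g = -(-3)*4²/2 = -(-3)*16/2 = -¼*(-96) = 24)
g*r(A(u(4, 4))) = 24/(11 - (3 + 4)/4) = 24/(11 - 7/4) = 24/(37/4) = 24*(4/37) = 96/37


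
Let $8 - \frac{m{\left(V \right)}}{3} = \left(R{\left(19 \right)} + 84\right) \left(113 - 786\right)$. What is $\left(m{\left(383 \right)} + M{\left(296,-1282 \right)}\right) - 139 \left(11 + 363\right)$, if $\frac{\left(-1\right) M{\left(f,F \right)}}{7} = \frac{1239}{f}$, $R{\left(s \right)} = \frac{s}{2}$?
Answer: $\frac{40488419}{296} \approx 1.3679 \cdot 10^{5}$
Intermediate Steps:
$R{\left(s \right)} = \frac{s}{2}$ ($R{\left(s \right)} = s \frac{1}{2} = \frac{s}{2}$)
$M{\left(f,F \right)} = - \frac{8673}{f}$ ($M{\left(f,F \right)} = - 7 \frac{1239}{f} = - \frac{8673}{f}$)
$m{\left(V \right)} = \frac{377601}{2}$ ($m{\left(V \right)} = 24 - 3 \left(\frac{1}{2} \cdot 19 + 84\right) \left(113 - 786\right) = 24 - 3 \left(\frac{19}{2} + 84\right) \left(-673\right) = 24 - 3 \cdot \frac{187}{2} \left(-673\right) = 24 - - \frac{377553}{2} = 24 + \frac{377553}{2} = \frac{377601}{2}$)
$\left(m{\left(383 \right)} + M{\left(296,-1282 \right)}\right) - 139 \left(11 + 363\right) = \left(\frac{377601}{2} - \frac{8673}{296}\right) - 139 \left(11 + 363\right) = \left(\frac{377601}{2} - \frac{8673}{296}\right) - 139 \cdot 374 = \left(\frac{377601}{2} - \frac{8673}{296}\right) - 51986 = \frac{55876275}{296} - 51986 = \frac{40488419}{296}$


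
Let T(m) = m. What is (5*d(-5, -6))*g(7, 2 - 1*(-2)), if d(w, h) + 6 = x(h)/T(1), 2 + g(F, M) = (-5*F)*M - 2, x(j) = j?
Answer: 8640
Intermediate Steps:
g(F, M) = -4 - 5*F*M (g(F, M) = -2 + ((-5*F)*M - 2) = -2 + (-5*F*M - 2) = -2 + (-2 - 5*F*M) = -4 - 5*F*M)
d(w, h) = -6 + h (d(w, h) = -6 + h/1 = -6 + h*1 = -6 + h)
(5*d(-5, -6))*g(7, 2 - 1*(-2)) = (5*(-6 - 6))*(-4 - 5*7*(2 - 1*(-2))) = (5*(-12))*(-4 - 5*7*(2 + 2)) = -60*(-4 - 5*7*4) = -60*(-4 - 140) = -60*(-144) = 8640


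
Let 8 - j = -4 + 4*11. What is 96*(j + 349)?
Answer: 30432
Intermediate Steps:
j = -32 (j = 8 - (-4 + 4*11) = 8 - (-4 + 44) = 8 - 1*40 = 8 - 40 = -32)
96*(j + 349) = 96*(-32 + 349) = 96*317 = 30432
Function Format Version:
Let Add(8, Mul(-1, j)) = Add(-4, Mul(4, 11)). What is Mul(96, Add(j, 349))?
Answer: 30432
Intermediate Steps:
j = -32 (j = Add(8, Mul(-1, Add(-4, Mul(4, 11)))) = Add(8, Mul(-1, Add(-4, 44))) = Add(8, Mul(-1, 40)) = Add(8, -40) = -32)
Mul(96, Add(j, 349)) = Mul(96, Add(-32, 349)) = Mul(96, 317) = 30432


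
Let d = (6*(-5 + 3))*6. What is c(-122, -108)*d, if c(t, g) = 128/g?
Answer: 256/3 ≈ 85.333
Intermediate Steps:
d = -72 (d = (6*(-2))*6 = -12*6 = -72)
c(-122, -108)*d = (128/(-108))*(-72) = (128*(-1/108))*(-72) = -32/27*(-72) = 256/3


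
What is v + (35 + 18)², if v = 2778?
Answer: 5587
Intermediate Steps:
v + (35 + 18)² = 2778 + (35 + 18)² = 2778 + 53² = 2778 + 2809 = 5587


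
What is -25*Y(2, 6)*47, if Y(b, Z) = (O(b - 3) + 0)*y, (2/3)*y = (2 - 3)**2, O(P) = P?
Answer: 3525/2 ≈ 1762.5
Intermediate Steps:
y = 3/2 (y = 3*(2 - 3)**2/2 = (3/2)*(-1)**2 = (3/2)*1 = 3/2 ≈ 1.5000)
Y(b, Z) = -9/2 + 3*b/2 (Y(b, Z) = ((b - 3) + 0)*(3/2) = ((-3 + b) + 0)*(3/2) = (-3 + b)*(3/2) = -9/2 + 3*b/2)
-25*Y(2, 6)*47 = -25*(-9/2 + (3/2)*2)*47 = -25*(-9/2 + 3)*47 = -25*(-3/2)*47 = (75/2)*47 = 3525/2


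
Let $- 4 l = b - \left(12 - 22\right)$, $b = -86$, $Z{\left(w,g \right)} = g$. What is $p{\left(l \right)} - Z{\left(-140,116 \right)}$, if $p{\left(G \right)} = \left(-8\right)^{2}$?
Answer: $-52$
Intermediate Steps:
$l = 19$ ($l = - \frac{-86 - \left(12 - 22\right)}{4} = - \frac{-86 - -10}{4} = - \frac{-86 + 10}{4} = \left(- \frac{1}{4}\right) \left(-76\right) = 19$)
$p{\left(G \right)} = 64$
$p{\left(l \right)} - Z{\left(-140,116 \right)} = 64 - 116 = -52$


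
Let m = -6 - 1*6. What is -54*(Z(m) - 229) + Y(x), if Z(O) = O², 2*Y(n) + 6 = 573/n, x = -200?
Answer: 1834227/400 ≈ 4585.6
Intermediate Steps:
m = -12 (m = -6 - 6 = -12)
Y(n) = -3 + 573/(2*n) (Y(n) = -3 + (573/n)/2 = -3 + 573/(2*n))
-54*(Z(m) - 229) + Y(x) = -54*((-12)² - 229) + (-3 + (573/2)/(-200)) = -54*(144 - 229) + (-3 + (573/2)*(-1/200)) = -54*(-85) + (-3 - 573/400) = 4590 - 1773/400 = 1834227/400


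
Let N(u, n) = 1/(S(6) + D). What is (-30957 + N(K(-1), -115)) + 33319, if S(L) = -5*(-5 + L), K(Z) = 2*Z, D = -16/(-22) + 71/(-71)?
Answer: 136985/58 ≈ 2361.8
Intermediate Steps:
D = -3/11 (D = -16*(-1/22) + 71*(-1/71) = 8/11 - 1 = -3/11 ≈ -0.27273)
S(L) = 25 - 5*L
N(u, n) = -11/58 (N(u, n) = 1/((25 - 5*6) - 3/11) = 1/((25 - 30) - 3/11) = 1/(-5 - 3/11) = 1/(-58/11) = -11/58)
(-30957 + N(K(-1), -115)) + 33319 = (-30957 - 11/58) + 33319 = -1795517/58 + 33319 = 136985/58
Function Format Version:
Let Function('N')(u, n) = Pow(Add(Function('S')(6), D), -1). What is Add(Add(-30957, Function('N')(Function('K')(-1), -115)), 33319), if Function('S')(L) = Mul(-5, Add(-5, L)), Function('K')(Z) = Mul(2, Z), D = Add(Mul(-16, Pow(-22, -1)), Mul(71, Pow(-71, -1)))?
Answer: Rational(136985, 58) ≈ 2361.8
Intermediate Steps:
D = Rational(-3, 11) (D = Add(Mul(-16, Rational(-1, 22)), Mul(71, Rational(-1, 71))) = Add(Rational(8, 11), -1) = Rational(-3, 11) ≈ -0.27273)
Function('S')(L) = Add(25, Mul(-5, L))
Function('N')(u, n) = Rational(-11, 58) (Function('N')(u, n) = Pow(Add(Add(25, Mul(-5, 6)), Rational(-3, 11)), -1) = Pow(Add(Add(25, -30), Rational(-3, 11)), -1) = Pow(Add(-5, Rational(-3, 11)), -1) = Pow(Rational(-58, 11), -1) = Rational(-11, 58))
Add(Add(-30957, Function('N')(Function('K')(-1), -115)), 33319) = Add(Add(-30957, Rational(-11, 58)), 33319) = Add(Rational(-1795517, 58), 33319) = Rational(136985, 58)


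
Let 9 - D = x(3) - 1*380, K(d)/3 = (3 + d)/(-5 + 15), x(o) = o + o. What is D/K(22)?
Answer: 766/15 ≈ 51.067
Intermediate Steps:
x(o) = 2*o
K(d) = 9/10 + 3*d/10 (K(d) = 3*((3 + d)/(-5 + 15)) = 3*((3 + d)/10) = 3*((3 + d)*(⅒)) = 3*(3/10 + d/10) = 9/10 + 3*d/10)
D = 383 (D = 9 - (2*3 - 1*380) = 9 - (6 - 380) = 9 - 1*(-374) = 9 + 374 = 383)
D/K(22) = 383/(9/10 + (3/10)*22) = 383/(9/10 + 33/5) = 383/(15/2) = 383*(2/15) = 766/15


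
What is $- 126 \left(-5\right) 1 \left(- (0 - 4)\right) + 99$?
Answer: $2619$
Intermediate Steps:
$- 126 \left(-5\right) 1 \left(- (0 - 4)\right) + 99 = - 126 \left(- 5 \left(\left(-1\right) \left(-4\right)\right)\right) + 99 = - 126 \left(\left(-5\right) 4\right) + 99 = \left(-126\right) \left(-20\right) + 99 = 2520 + 99 = 2619$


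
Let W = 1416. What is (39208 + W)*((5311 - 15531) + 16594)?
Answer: 258937376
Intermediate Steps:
(39208 + W)*((5311 - 15531) + 16594) = (39208 + 1416)*((5311 - 15531) + 16594) = 40624*(-10220 + 16594) = 40624*6374 = 258937376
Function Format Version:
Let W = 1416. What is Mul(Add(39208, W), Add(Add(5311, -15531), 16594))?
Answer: 258937376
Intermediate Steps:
Mul(Add(39208, W), Add(Add(5311, -15531), 16594)) = Mul(Add(39208, 1416), Add(Add(5311, -15531), 16594)) = Mul(40624, Add(-10220, 16594)) = Mul(40624, 6374) = 258937376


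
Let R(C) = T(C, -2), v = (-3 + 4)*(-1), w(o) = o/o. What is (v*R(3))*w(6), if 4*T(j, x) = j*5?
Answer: -15/4 ≈ -3.7500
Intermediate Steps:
T(j, x) = 5*j/4 (T(j, x) = (j*5)/4 = (5*j)/4 = 5*j/4)
w(o) = 1
v = -1 (v = 1*(-1) = -1)
R(C) = 5*C/4
(v*R(3))*w(6) = -5*3/4*1 = -1*15/4*1 = -15/4*1 = -15/4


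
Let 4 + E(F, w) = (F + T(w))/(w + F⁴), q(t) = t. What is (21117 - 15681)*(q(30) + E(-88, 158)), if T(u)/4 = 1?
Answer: 1412646035760/9994949 ≈ 1.4134e+5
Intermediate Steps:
T(u) = 4 (T(u) = 4*1 = 4)
E(F, w) = -4 + (4 + F)/(w + F⁴) (E(F, w) = -4 + (F + 4)/(w + F⁴) = -4 + (4 + F)/(w + F⁴))
(21117 - 15681)*(q(30) + E(-88, 158)) = (21117 - 15681)*(30 + (4 - 88 - 4*158 - 4*(-88)⁴)/(158 + (-88)⁴)) = 5436*(30 + (4 - 88 - 632 - 4*59969536)/(158 + 59969536)) = 5436*(30 + (4 - 88 - 632 - 239878144)/59969694) = 5436*(30 + (1/59969694)*(-239878860)) = 5436*(30 - 39979810/9994949) = 5436*(259868660/9994949) = 1412646035760/9994949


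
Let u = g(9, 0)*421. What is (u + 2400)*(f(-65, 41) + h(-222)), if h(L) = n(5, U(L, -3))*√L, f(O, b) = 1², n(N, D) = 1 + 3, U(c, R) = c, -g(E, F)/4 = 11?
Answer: -16124 - 64496*I*√222 ≈ -16124.0 - 9.6097e+5*I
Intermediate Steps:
g(E, F) = -44 (g(E, F) = -4*11 = -44)
n(N, D) = 4
f(O, b) = 1
u = -18524 (u = -44*421 = -18524)
h(L) = 4*√L
(u + 2400)*(f(-65, 41) + h(-222)) = (-18524 + 2400)*(1 + 4*√(-222)) = -16124*(1 + 4*(I*√222)) = -16124*(1 + 4*I*√222) = -16124 - 64496*I*√222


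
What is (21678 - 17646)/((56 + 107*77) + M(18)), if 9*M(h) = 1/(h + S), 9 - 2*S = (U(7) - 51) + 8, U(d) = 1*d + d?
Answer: 335664/690559 ≈ 0.48608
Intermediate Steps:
U(d) = 2*d (U(d) = d + d = 2*d)
S = 19 (S = 9/2 - ((2*7 - 51) + 8)/2 = 9/2 - ((14 - 51) + 8)/2 = 9/2 - (-37 + 8)/2 = 9/2 - ½*(-29) = 9/2 + 29/2 = 19)
M(h) = 1/(9*(19 + h)) (M(h) = 1/(9*(h + 19)) = 1/(9*(19 + h)))
(21678 - 17646)/((56 + 107*77) + M(18)) = (21678 - 17646)/((56 + 107*77) + 1/(9*(19 + 18))) = 4032/((56 + 8239) + (⅑)/37) = 4032/(8295 + (⅑)*(1/37)) = 4032/(8295 + 1/333) = 4032/(2762236/333) = 4032*(333/2762236) = 335664/690559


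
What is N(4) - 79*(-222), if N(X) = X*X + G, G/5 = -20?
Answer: 17454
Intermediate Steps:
G = -100 (G = 5*(-20) = -100)
N(X) = -100 + X² (N(X) = X*X - 100 = X² - 100 = -100 + X²)
N(4) - 79*(-222) = (-100 + 4²) - 79*(-222) = (-100 + 16) + 17538 = -84 + 17538 = 17454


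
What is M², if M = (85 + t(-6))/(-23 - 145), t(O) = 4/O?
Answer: 64009/254016 ≈ 0.25199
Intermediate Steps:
M = -253/504 (M = (85 + 4/(-6))/(-23 - 145) = (85 + 4*(-⅙))/(-168) = (85 - ⅔)*(-1/168) = (253/3)*(-1/168) = -253/504 ≈ -0.50198)
M² = (-253/504)² = 64009/254016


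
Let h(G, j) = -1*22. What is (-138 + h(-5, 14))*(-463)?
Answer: 74080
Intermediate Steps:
h(G, j) = -22
(-138 + h(-5, 14))*(-463) = (-138 - 22)*(-463) = -160*(-463) = 74080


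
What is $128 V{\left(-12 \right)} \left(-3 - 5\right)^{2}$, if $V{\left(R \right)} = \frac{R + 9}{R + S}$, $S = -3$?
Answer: $\frac{8192}{5} \approx 1638.4$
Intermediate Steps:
$V{\left(R \right)} = \frac{9 + R}{-3 + R}$ ($V{\left(R \right)} = \frac{R + 9}{R - 3} = \frac{9 + R}{-3 + R}$)
$128 V{\left(-12 \right)} \left(-3 - 5\right)^{2} = 128 \frac{9 - 12}{-3 - 12} \left(-3 - 5\right)^{2} = 128 \frac{1}{-15} \left(-3\right) \left(-8\right)^{2} = 128 \left(\left(- \frac{1}{15}\right) \left(-3\right)\right) 64 = 128 \cdot \frac{1}{5} \cdot 64 = \frac{128}{5} \cdot 64 = \frac{8192}{5}$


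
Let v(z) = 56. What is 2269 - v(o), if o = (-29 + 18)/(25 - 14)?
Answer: 2213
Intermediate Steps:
o = -1 (o = -11/11 = -11*1/11 = -1)
2269 - v(o) = 2269 - 1*56 = 2269 - 56 = 2213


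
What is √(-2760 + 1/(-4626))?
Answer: I*√6562629154/1542 ≈ 52.536*I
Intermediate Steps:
√(-2760 + 1/(-4626)) = √(-2760 - 1/4626) = √(-12767761/4626) = I*√6562629154/1542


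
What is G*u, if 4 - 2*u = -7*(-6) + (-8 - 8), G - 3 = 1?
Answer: -44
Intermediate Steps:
G = 4 (G = 3 + 1 = 4)
u = -11 (u = 2 - (-7*(-6) + (-8 - 8))/2 = 2 - (42 - 16)/2 = 2 - ½*26 = 2 - 13 = -11)
G*u = 4*(-11) = -44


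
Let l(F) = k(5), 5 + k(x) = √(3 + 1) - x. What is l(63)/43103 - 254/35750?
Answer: -5617081/770466125 ≈ -0.0072905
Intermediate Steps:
k(x) = -3 - x (k(x) = -5 + (√(3 + 1) - x) = -5 + (√4 - x) = -5 + (2 - x) = -3 - x)
l(F) = -8 (l(F) = -3 - 1*5 = -3 - 5 = -8)
l(63)/43103 - 254/35750 = -8/43103 - 254/35750 = -8*1/43103 - 254*1/35750 = -8/43103 - 127/17875 = -5617081/770466125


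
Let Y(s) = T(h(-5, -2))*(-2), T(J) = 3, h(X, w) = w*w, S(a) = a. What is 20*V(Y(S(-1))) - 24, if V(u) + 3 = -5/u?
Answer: -202/3 ≈ -67.333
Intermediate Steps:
h(X, w) = w**2
Y(s) = -6 (Y(s) = 3*(-2) = -6)
V(u) = -3 - 5/u
20*V(Y(S(-1))) - 24 = 20*(-3 - 5/(-6)) - 24 = 20*(-3 - 5*(-1/6)) - 24 = 20*(-3 + 5/6) - 24 = 20*(-13/6) - 24 = -130/3 - 24 = -202/3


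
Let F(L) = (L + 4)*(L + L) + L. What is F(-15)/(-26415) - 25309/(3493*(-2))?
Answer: 14807481/4100782 ≈ 3.6109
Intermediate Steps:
F(L) = L + 2*L*(4 + L) (F(L) = (4 + L)*(2*L) + L = 2*L*(4 + L) + L = L + 2*L*(4 + L))
F(-15)/(-26415) - 25309/(3493*(-2)) = -15*(9 + 2*(-15))/(-26415) - 25309/(3493*(-2)) = -15*(9 - 30)*(-1/26415) - 25309/(-6986) = -15*(-21)*(-1/26415) - 25309*(-1/6986) = 315*(-1/26415) + 25309/6986 = -7/587 + 25309/6986 = 14807481/4100782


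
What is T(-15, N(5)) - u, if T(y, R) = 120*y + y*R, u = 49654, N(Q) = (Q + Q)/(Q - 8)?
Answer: -51404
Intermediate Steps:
N(Q) = 2*Q/(-8 + Q) (N(Q) = (2*Q)/(-8 + Q) = 2*Q/(-8 + Q))
T(y, R) = 120*y + R*y
T(-15, N(5)) - u = -15*(120 + 2*5/(-8 + 5)) - 1*49654 = -15*(120 + 2*5/(-3)) - 49654 = -15*(120 + 2*5*(-1/3)) - 49654 = -15*(120 - 10/3) - 49654 = -15*350/3 - 49654 = -1750 - 49654 = -51404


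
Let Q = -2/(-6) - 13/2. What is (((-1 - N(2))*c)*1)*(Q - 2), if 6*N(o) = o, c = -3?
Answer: -98/3 ≈ -32.667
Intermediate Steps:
N(o) = o/6
Q = -37/6 (Q = -2*(-⅙) - 13*½ = ⅓ - 13/2 = -37/6 ≈ -6.1667)
(((-1 - N(2))*c)*1)*(Q - 2) = (((-1 - 2/6)*(-3))*1)*(-37/6 - 2) = (((-1 - 1*⅓)*(-3))*1)*(-49/6) = (((-1 - ⅓)*(-3))*1)*(-49/6) = (-4/3*(-3)*1)*(-49/6) = (4*1)*(-49/6) = 4*(-49/6) = -98/3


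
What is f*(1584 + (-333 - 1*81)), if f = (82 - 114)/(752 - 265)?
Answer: -37440/487 ≈ -76.879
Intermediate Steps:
f = -32/487 ≈ -0.065708
f*(1584 + (-333 - 1*81)) = -32*(1584 + (-333 - 1*81))/487 = -32*(1584 + (-333 - 81))/487 = -32*(1584 - 414)/487 = -32/487*1170 = -37440/487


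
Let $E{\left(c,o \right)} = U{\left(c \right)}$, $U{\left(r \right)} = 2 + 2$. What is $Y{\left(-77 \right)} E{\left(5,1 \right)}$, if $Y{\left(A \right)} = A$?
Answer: $-308$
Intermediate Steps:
$U{\left(r \right)} = 4$
$E{\left(c,o \right)} = 4$
$Y{\left(-77 \right)} E{\left(5,1 \right)} = \left(-77\right) 4 = -308$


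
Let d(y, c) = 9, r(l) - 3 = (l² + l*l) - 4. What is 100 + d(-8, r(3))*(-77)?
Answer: -593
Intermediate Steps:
r(l) = -1 + 2*l² (r(l) = 3 + ((l² + l*l) - 4) = 3 + ((l² + l²) - 4) = 3 + (2*l² - 4) = 3 + (-4 + 2*l²) = -1 + 2*l²)
100 + d(-8, r(3))*(-77) = 100 + 9*(-77) = 100 - 693 = -593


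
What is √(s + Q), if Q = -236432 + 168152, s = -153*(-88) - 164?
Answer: 2*I*√13745 ≈ 234.48*I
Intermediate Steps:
s = 13300 (s = 13464 - 164 = 13300)
Q = -68280
√(s + Q) = √(13300 - 68280) = √(-54980) = 2*I*√13745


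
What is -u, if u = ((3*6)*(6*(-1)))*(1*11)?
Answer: 1188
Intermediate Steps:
u = -1188 (u = (18*(-6))*11 = -108*11 = -1188)
-u = -1*(-1188) = 1188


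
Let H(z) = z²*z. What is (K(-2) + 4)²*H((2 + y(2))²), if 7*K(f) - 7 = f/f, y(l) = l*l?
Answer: 60466176/49 ≈ 1.2340e+6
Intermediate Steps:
y(l) = l²
K(f) = 8/7 (K(f) = 1 + (f/f)/7 = 1 + (⅐)*1 = 1 + ⅐ = 8/7)
H(z) = z³
(K(-2) + 4)²*H((2 + y(2))²) = (8/7 + 4)²*((2 + 2²)²)³ = (36/7)²*((2 + 4)²)³ = 1296*(6²)³/49 = (1296/49)*36³ = (1296/49)*46656 = 60466176/49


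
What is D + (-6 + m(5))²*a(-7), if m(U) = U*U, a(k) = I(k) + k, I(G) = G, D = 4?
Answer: -5050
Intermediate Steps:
a(k) = 2*k (a(k) = k + k = 2*k)
m(U) = U²
D + (-6 + m(5))²*a(-7) = 4 + (-6 + 5²)²*(2*(-7)) = 4 + (-6 + 25)²*(-14) = 4 + 19²*(-14) = 4 + 361*(-14) = 4 - 5054 = -5050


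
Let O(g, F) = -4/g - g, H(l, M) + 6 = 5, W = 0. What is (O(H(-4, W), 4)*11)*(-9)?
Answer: -495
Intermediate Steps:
H(l, M) = -1 (H(l, M) = -6 + 5 = -1)
O(g, F) = -g - 4/g
(O(H(-4, W), 4)*11)*(-9) = ((-1*(-1) - 4/(-1))*11)*(-9) = ((1 - 4*(-1))*11)*(-9) = ((1 + 4)*11)*(-9) = (5*11)*(-9) = 55*(-9) = -495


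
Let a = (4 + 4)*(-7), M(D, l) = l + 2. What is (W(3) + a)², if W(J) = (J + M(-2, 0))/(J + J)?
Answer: 109561/36 ≈ 3043.4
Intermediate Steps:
M(D, l) = 2 + l
a = -56 (a = 8*(-7) = -56)
W(J) = (2 + J)/(2*J) (W(J) = (J + (2 + 0))/(J + J) = (J + 2)/((2*J)) = (2 + J)*(1/(2*J)) = (2 + J)/(2*J))
(W(3) + a)² = ((½)*(2 + 3)/3 - 56)² = ((½)*(⅓)*5 - 56)² = (⅚ - 56)² = (-331/6)² = 109561/36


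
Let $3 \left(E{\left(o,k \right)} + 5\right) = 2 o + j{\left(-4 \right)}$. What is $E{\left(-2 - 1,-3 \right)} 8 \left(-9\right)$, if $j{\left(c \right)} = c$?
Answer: $600$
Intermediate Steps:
$E{\left(o,k \right)} = - \frac{19}{3} + \frac{2 o}{3}$ ($E{\left(o,k \right)} = -5 + \frac{2 o - 4}{3} = -5 + \frac{-4 + 2 o}{3} = -5 + \left(- \frac{4}{3} + \frac{2 o}{3}\right) = - \frac{19}{3} + \frac{2 o}{3}$)
$E{\left(-2 - 1,-3 \right)} 8 \left(-9\right) = \left(- \frac{19}{3} + \frac{2 \left(-2 - 1\right)}{3}\right) 8 \left(-9\right) = \left(- \frac{19}{3} + \frac{2}{3} \left(-3\right)\right) 8 \left(-9\right) = \left(- \frac{19}{3} - 2\right) 8 \left(-9\right) = \left(- \frac{25}{3}\right) 8 \left(-9\right) = \left(- \frac{200}{3}\right) \left(-9\right) = 600$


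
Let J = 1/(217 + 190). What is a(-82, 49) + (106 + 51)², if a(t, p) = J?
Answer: 10032144/407 ≈ 24649.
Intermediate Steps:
J = 1/407 ≈ 0.0024570
a(t, p) = 1/407
a(-82, 49) + (106 + 51)² = 1/407 + (106 + 51)² = 1/407 + 157² = 1/407 + 24649 = 10032144/407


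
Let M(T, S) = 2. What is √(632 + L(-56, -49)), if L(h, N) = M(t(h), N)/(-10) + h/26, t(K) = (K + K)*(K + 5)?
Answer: √2660255/65 ≈ 25.093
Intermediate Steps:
t(K) = 2*K*(5 + K) (t(K) = (2*K)*(5 + K) = 2*K*(5 + K))
L(h, N) = -⅕ + h/26 (L(h, N) = 2/(-10) + h/26 = 2*(-⅒) + h*(1/26) = -⅕ + h/26)
√(632 + L(-56, -49)) = √(632 + (-⅕ + (1/26)*(-56))) = √(632 + (-⅕ - 28/13)) = √(632 - 153/65) = √(40927/65) = √2660255/65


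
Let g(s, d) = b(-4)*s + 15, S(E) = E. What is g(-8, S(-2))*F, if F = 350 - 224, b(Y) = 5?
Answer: -3150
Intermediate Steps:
F = 126
g(s, d) = 15 + 5*s (g(s, d) = 5*s + 15 = 15 + 5*s)
g(-8, S(-2))*F = (15 + 5*(-8))*126 = (15 - 40)*126 = -25*126 = -3150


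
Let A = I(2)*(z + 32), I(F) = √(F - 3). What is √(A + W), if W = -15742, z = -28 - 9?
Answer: √(-15742 - 5*I) ≈ 0.0199 - 125.47*I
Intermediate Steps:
z = -37
I(F) = √(-3 + F)
A = -5*I (A = √(-3 + 2)*(-37 + 32) = √(-1)*(-5) = I*(-5) = -5*I ≈ -5.0*I)
√(A + W) = √(-5*I - 15742) = √(-15742 - 5*I)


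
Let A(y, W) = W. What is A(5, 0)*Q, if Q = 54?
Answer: 0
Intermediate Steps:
A(5, 0)*Q = 0*54 = 0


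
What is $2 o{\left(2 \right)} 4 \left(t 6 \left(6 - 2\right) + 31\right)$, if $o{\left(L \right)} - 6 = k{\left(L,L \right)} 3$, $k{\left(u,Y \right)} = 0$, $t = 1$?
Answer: $2640$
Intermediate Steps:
$o{\left(L \right)} = 6$ ($o{\left(L \right)} = 6 + 0 \cdot 3 = 6 + 0 = 6$)
$2 o{\left(2 \right)} 4 \left(t 6 \left(6 - 2\right) + 31\right) = 2 \cdot 6 \cdot 4 \left(1 \cdot 6 \left(6 - 2\right) + 31\right) = 12 \cdot 4 \left(1 \cdot 6 \cdot 4 + 31\right) = 48 \left(1 \cdot 24 + 31\right) = 48 \left(24 + 31\right) = 48 \cdot 55 = 2640$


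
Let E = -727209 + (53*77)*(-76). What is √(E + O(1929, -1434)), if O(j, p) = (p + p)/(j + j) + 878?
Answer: 3*I*√47614980113/643 ≈ 1018.1*I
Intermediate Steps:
O(j, p) = 878 + p/j (O(j, p) = (2*p)/((2*j)) + 878 = (2*p)*(1/(2*j)) + 878 = p/j + 878 = 878 + p/j)
E = -1037365 (E = -727209 + 4081*(-76) = -727209 - 310156 = -1037365)
√(E + O(1929, -1434)) = √(-1037365 + (878 - 1434/1929)) = √(-1037365 + (878 - 1434*1/1929)) = √(-1037365 + (878 - 478/643)) = √(-1037365 + 564076/643) = √(-666461619/643) = 3*I*√47614980113/643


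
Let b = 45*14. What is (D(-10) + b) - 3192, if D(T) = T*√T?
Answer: -2562 - 10*I*√10 ≈ -2562.0 - 31.623*I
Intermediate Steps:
D(T) = T^(3/2)
b = 630
(D(-10) + b) - 3192 = ((-10)^(3/2) + 630) - 3192 = (-10*I*√10 + 630) - 3192 = (630 - 10*I*√10) - 3192 = -2562 - 10*I*√10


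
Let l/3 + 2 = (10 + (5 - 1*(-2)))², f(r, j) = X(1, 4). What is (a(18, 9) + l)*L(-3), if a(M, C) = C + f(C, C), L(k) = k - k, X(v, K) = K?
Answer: 0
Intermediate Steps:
f(r, j) = 4
l = 861 (l = -6 + 3*(10 + (5 - 1*(-2)))² = -6 + 3*(10 + (5 + 2))² = -6 + 3*(10 + 7)² = -6 + 3*17² = -6 + 3*289 = -6 + 867 = 861)
L(k) = 0
a(M, C) = 4 + C (a(M, C) = C + 4 = 4 + C)
(a(18, 9) + l)*L(-3) = ((4 + 9) + 861)*0 = (13 + 861)*0 = 874*0 = 0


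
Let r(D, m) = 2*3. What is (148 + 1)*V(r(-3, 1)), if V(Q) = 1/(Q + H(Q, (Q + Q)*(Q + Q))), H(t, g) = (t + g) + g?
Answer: 149/300 ≈ 0.49667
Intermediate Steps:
r(D, m) = 6
H(t, g) = t + 2*g (H(t, g) = (g + t) + g = t + 2*g)
V(Q) = 1/(2*Q + 8*Q²) (V(Q) = 1/(Q + (Q + 2*((Q + Q)*(Q + Q)))) = 1/(Q + (Q + 2*((2*Q)*(2*Q)))) = 1/(Q + (Q + 2*(4*Q²))) = 1/(Q + (Q + 8*Q²)) = 1/(2*Q + 8*Q²))
(148 + 1)*V(r(-3, 1)) = (148 + 1)*((½)/(6*(1 + 4*6))) = 149*((½)*(⅙)/(1 + 24)) = 149*((½)*(⅙)/25) = 149*((½)*(⅙)*(1/25)) = 149*(1/300) = 149/300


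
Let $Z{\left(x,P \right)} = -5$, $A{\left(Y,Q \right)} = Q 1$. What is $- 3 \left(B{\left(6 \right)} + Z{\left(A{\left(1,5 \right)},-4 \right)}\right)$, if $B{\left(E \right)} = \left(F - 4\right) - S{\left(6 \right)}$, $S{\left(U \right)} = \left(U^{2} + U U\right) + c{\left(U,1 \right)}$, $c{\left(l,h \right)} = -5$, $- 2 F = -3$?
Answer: $\frac{447}{2} \approx 223.5$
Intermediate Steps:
$F = \frac{3}{2}$ ($F = \left(- \frac{1}{2}\right) \left(-3\right) = \frac{3}{2} \approx 1.5$)
$A{\left(Y,Q \right)} = Q$
$S{\left(U \right)} = -5 + 2 U^{2}$ ($S{\left(U \right)} = \left(U^{2} + U U\right) - 5 = \left(U^{2} + U^{2}\right) - 5 = 2 U^{2} - 5 = -5 + 2 U^{2}$)
$B{\left(E \right)} = - \frac{139}{2}$ ($B{\left(E \right)} = \left(\frac{3}{2} - 4\right) - \left(-5 + 2 \cdot 6^{2}\right) = \left(\frac{3}{2} - 4\right) - \left(-5 + 2 \cdot 36\right) = - \frac{5}{2} - \left(-5 + 72\right) = - \frac{5}{2} - 67 = - \frac{139}{2}$)
$- 3 \left(B{\left(6 \right)} + Z{\left(A{\left(1,5 \right)},-4 \right)}\right) = - 3 \left(- \frac{139}{2} - 5\right) = \left(-3\right) \left(- \frac{149}{2}\right) = \frac{447}{2}$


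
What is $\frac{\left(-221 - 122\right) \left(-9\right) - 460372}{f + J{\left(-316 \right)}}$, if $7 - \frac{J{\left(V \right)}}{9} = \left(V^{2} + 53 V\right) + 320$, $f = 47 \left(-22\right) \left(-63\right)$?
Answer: $\frac{457285}{685647} \approx 0.66694$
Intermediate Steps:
$f = 65142$ ($f = \left(-1034\right) \left(-63\right) = 65142$)
$J{\left(V \right)} = -2817 - 477 V - 9 V^{2}$ ($J{\left(V \right)} = 63 - 9 \left(\left(V^{2} + 53 V\right) + 320\right) = 63 - 9 \left(320 + V^{2} + 53 V\right) = 63 - \left(2880 + 9 V^{2} + 477 V\right) = -2817 - 477 V - 9 V^{2}$)
$\frac{\left(-221 - 122\right) \left(-9\right) - 460372}{f + J{\left(-316 \right)}} = \frac{\left(-221 - 122\right) \left(-9\right) - 460372}{65142 - \left(-147915 + 898704\right)} = \frac{\left(-343\right) \left(-9\right) - 460372}{65142 - 750789} = \frac{3087 - 460372}{65142 - 750789} = - \frac{457285}{65142 - 750789} = - \frac{457285}{-685647} = \left(-457285\right) \left(- \frac{1}{685647}\right) = \frac{457285}{685647}$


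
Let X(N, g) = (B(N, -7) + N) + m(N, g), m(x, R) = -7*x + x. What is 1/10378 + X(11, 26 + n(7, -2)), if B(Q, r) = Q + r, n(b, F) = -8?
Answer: -529277/10378 ≈ -51.000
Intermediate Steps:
m(x, R) = -6*x
X(N, g) = -7 - 4*N (X(N, g) = ((N - 7) + N) - 6*N = ((-7 + N) + N) - 6*N = (-7 + 2*N) - 6*N = -7 - 4*N)
1/10378 + X(11, 26 + n(7, -2)) = 1/10378 + (-7 - 4*11) = 1/10378 + (-7 - 44) = 1/10378 - 51 = -529277/10378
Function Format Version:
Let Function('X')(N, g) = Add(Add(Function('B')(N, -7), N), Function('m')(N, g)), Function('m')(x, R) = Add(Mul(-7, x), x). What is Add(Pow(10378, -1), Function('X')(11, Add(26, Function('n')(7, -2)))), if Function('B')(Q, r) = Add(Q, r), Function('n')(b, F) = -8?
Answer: Rational(-529277, 10378) ≈ -51.000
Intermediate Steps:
Function('m')(x, R) = Mul(-6, x)
Function('X')(N, g) = Add(-7, Mul(-4, N)) (Function('X')(N, g) = Add(Add(Add(N, -7), N), Mul(-6, N)) = Add(Add(Add(-7, N), N), Mul(-6, N)) = Add(Add(-7, Mul(2, N)), Mul(-6, N)) = Add(-7, Mul(-4, N)))
Add(Pow(10378, -1), Function('X')(11, Add(26, Function('n')(7, -2)))) = Add(Pow(10378, -1), Add(-7, Mul(-4, 11))) = Add(Rational(1, 10378), Add(-7, -44)) = Add(Rational(1, 10378), -51) = Rational(-529277, 10378)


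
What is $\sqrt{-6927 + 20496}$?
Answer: $\sqrt{13569} \approx 116.49$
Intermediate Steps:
$\sqrt{-6927 + 20496} = \sqrt{13569}$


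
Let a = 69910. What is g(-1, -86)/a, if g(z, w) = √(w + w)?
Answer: I*√43/34955 ≈ 0.0001876*I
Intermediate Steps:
g(z, w) = √2*√w (g(z, w) = √(2*w) = √2*√w)
g(-1, -86)/a = (√2*√(-86))/69910 = (√2*(I*√86))*(1/69910) = (2*I*√43)*(1/69910) = I*√43/34955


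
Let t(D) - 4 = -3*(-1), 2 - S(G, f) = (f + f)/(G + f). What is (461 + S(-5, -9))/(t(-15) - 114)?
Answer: -3232/749 ≈ -4.3151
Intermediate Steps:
S(G, f) = 2 - 2*f/(G + f) (S(G, f) = 2 - (f + f)/(G + f) = 2 - 2*f/(G + f))
t(D) = 7 (t(D) = 4 - 3*(-1) = 4 + 3 = 7)
(461 + S(-5, -9))/(t(-15) - 114) = (461 + 2*(-5)/(-5 - 9))/(7 - 114) = (461 + 2*(-5)/(-14))/(-107) = (461 + 2*(-5)*(-1/14))*(-1/107) = (461 + 5/7)*(-1/107) = (3232/7)*(-1/107) = -3232/749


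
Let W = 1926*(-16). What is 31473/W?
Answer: -3497/3424 ≈ -1.0213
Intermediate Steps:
W = -30816
31473/W = 31473/(-30816) = 31473*(-1/30816) = -3497/3424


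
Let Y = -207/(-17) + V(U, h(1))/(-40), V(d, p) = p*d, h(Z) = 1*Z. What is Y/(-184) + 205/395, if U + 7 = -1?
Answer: 139533/308890 ≈ 0.45172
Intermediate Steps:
h(Z) = Z
U = -8 (U = -7 - 1 = -8)
V(d, p) = d*p
Y = 1052/85 (Y = -207/(-17) - 8*1/(-40) = -207*(-1/17) - 8*(-1/40) = 207/17 + ⅕ = 1052/85 ≈ 12.376)
Y/(-184) + 205/395 = (1052/85)/(-184) + 205/395 = (1052/85)*(-1/184) + 205*(1/395) = -263/3910 + 41/79 = 139533/308890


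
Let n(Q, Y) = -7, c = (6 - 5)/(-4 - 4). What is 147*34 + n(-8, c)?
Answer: 4991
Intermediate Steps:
c = -⅛ (c = 1/(-8) = 1*(-⅛) = -⅛ ≈ -0.12500)
147*34 + n(-8, c) = 147*34 - 7 = 4998 - 7 = 4991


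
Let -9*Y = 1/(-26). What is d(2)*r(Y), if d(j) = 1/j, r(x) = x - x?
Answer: 0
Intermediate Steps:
Y = 1/234 (Y = -1/9/(-26) = -1/9*(-1/26) = 1/234 ≈ 0.0042735)
r(x) = 0
d(2)*r(Y) = 0/2 = (1/2)*0 = 0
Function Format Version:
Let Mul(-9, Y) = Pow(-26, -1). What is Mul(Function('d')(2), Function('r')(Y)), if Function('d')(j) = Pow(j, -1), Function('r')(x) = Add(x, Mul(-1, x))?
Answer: 0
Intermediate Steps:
Y = Rational(1, 234) (Y = Mul(Rational(-1, 9), Pow(-26, -1)) = Mul(Rational(-1, 9), Rational(-1, 26)) = Rational(1, 234) ≈ 0.0042735)
Function('r')(x) = 0
Mul(Function('d')(2), Function('r')(Y)) = Mul(Pow(2, -1), 0) = Mul(Rational(1, 2), 0) = 0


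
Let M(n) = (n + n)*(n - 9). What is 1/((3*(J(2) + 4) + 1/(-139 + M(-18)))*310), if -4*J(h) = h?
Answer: 833/2711725 ≈ 0.00030718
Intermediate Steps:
J(h) = -h/4
M(n) = 2*n*(-9 + n) (M(n) = (2*n)*(-9 + n) = 2*n*(-9 + n))
1/((3*(J(2) + 4) + 1/(-139 + M(-18)))*310) = 1/((3*(-¼*2 + 4) + 1/(-139 + 2*(-18)*(-9 - 18)))*310) = 1/((3*(-½ + 4) + 1/(-139 + 2*(-18)*(-27)))*310) = 1/((3*(7/2) + 1/(-139 + 972))*310) = 1/((21/2 + 1/833)*310) = 1/((17495/1666)*310) = 1/(2711725/833) = 833/2711725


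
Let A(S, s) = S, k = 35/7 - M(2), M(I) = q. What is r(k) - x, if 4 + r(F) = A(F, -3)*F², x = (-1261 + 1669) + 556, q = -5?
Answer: 32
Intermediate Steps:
M(I) = -5
k = 10 (k = 35/7 - 1*(-5) = 35*(⅐) + 5 = 5 + 5 = 10)
x = 964 (x = 408 + 556 = 964)
r(F) = -4 + F³ (r(F) = -4 + F*F² = -4 + F³)
r(k) - x = (-4 + 10³) - 1*964 = (-4 + 1000) - 964 = 996 - 964 = 32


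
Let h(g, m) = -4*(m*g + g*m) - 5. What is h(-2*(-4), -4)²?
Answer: 63001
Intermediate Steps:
h(g, m) = -5 - 8*g*m (h(g, m) = -4*(g*m + g*m) - 5 = -8*g*m - 5 = -5 - 8*g*m)
h(-2*(-4), -4)² = (-5 - 8*(-2*(-4))*(-4))² = (-5 - 8*8*(-4))² = (-5 + 256)² = 251² = 63001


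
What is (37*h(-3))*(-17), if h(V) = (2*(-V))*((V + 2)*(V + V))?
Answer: -22644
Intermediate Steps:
h(V) = -4*V**2*(2 + V) (h(V) = (-2*V)*((2 + V)*(2*V)) = (-2*V)*(2*V*(2 + V)) = -4*V**2*(2 + V))
(37*h(-3))*(-17) = (37*(4*(-3)**2*(-2 - 1*(-3))))*(-17) = (37*(4*9*(-2 + 3)))*(-17) = (37*(4*9*1))*(-17) = (37*36)*(-17) = 1332*(-17) = -22644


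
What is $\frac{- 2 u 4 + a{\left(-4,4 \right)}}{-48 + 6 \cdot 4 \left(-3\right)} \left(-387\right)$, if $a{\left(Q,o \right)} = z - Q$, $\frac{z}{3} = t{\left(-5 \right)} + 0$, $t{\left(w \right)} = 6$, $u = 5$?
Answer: $- \frac{1161}{20} \approx -58.05$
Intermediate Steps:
$z = 18$ ($z = 3 \left(6 + 0\right) = 3 \cdot 6 = 18$)
$a{\left(Q,o \right)} = 18 - Q$
$\frac{- 2 u 4 + a{\left(-4,4 \right)}}{-48 + 6 \cdot 4 \left(-3\right)} \left(-387\right) = \frac{\left(-2\right) 5 \cdot 4 + \left(18 - -4\right)}{-48 + 6 \cdot 4 \left(-3\right)} \left(-387\right) = \frac{\left(-10\right) 4 + \left(18 + 4\right)}{-48 + 24 \left(-3\right)} \left(-387\right) = \frac{-40 + 22}{-48 - 72} \left(-387\right) = - \frac{18}{-120} \left(-387\right) = \left(-18\right) \left(- \frac{1}{120}\right) \left(-387\right) = \frac{3}{20} \left(-387\right) = - \frac{1161}{20}$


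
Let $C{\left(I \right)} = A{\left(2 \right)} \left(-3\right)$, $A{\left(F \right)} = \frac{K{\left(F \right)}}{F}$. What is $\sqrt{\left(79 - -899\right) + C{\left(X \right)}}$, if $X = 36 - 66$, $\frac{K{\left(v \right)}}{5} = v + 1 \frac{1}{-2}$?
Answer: $\frac{\sqrt{3867}}{2} \approx 31.093$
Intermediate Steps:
$K{\left(v \right)} = - \frac{5}{2} + 5 v$ ($K{\left(v \right)} = 5 \left(v + 1 \frac{1}{-2}\right) = 5 \left(v + 1 \left(- \frac{1}{2}\right)\right) = 5 \left(v - \frac{1}{2}\right) = 5 \left(- \frac{1}{2} + v\right) = - \frac{5}{2} + 5 v$)
$X = -30$ ($X = 36 - 66 = -30$)
$A{\left(F \right)} = \frac{- \frac{5}{2} + 5 F}{F}$
$C{\left(I \right)} = - \frac{45}{4}$ ($C{\left(I \right)} = \left(5 - \frac{5}{2 \cdot 2}\right) \left(-3\right) = \left(5 - \frac{5}{4}\right) \left(-3\right) = \frac{15}{4} \left(-3\right) = - \frac{45}{4}$)
$\sqrt{\left(79 - -899\right) + C{\left(X \right)}} = \sqrt{\left(79 - -899\right) - \frac{45}{4}} = \sqrt{\left(79 + 899\right) - \frac{45}{4}} = \sqrt{978 - \frac{45}{4}} = \sqrt{\frac{3867}{4}} = \frac{\sqrt{3867}}{2}$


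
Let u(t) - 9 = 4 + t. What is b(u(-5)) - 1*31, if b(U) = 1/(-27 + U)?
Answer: -590/19 ≈ -31.053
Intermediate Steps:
u(t) = 13 + t (u(t) = 9 + (4 + t) = 13 + t)
b(u(-5)) - 1*31 = 1/(-27 + (13 - 5)) - 1*31 = 1/(-27 + 8) - 31 = 1/(-19) - 31 = -1/19 - 31 = -590/19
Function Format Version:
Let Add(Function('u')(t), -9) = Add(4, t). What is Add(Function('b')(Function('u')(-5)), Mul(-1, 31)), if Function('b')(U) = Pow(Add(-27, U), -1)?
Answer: Rational(-590, 19) ≈ -31.053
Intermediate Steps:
Function('u')(t) = Add(13, t) (Function('u')(t) = Add(9, Add(4, t)) = Add(13, t))
Add(Function('b')(Function('u')(-5)), Mul(-1, 31)) = Add(Pow(Add(-27, Add(13, -5)), -1), Mul(-1, 31)) = Add(Pow(Add(-27, 8), -1), -31) = Add(Pow(-19, -1), -31) = Add(Rational(-1, 19), -31) = Rational(-590, 19)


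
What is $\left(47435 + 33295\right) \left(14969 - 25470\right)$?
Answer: $-847745730$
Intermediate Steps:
$\left(47435 + 33295\right) \left(14969 - 25470\right) = 80730 \left(-10501\right) = -847745730$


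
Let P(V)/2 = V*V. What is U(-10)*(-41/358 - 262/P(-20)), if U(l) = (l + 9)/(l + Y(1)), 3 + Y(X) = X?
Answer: -31649/859200 ≈ -0.036835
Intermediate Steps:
P(V) = 2*V**2 (P(V) = 2*(V*V) = 2*V**2)
Y(X) = -3 + X
U(l) = (9 + l)/(-2 + l) (U(l) = (l + 9)/(l + (-3 + 1)) = (9 + l)/(l - 2) = (9 + l)/(-2 + l))
U(-10)*(-41/358 - 262/P(-20)) = ((9 - 10)/(-2 - 10))*(-41/358 - 262/(2*(-20)**2)) = (-1/(-12))*(-41*1/358 - 262/(2*400)) = (-1/12*(-1))*(-41/358 - 262/800) = (-41/358 - 262*1/800)/12 = (-41/358 - 131/400)/12 = (1/12)*(-31649/71600) = -31649/859200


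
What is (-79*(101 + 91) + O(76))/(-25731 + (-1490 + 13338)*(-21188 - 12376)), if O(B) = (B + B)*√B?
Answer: 5056/132564001 - 304*√19/397692003 ≈ 3.4808e-5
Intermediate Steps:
O(B) = 2*B^(3/2) (O(B) = (2*B)*√B = 2*B^(3/2))
(-79*(101 + 91) + O(76))/(-25731 + (-1490 + 13338)*(-21188 - 12376)) = (-79*(101 + 91) + 2*76^(3/2))/(-25731 + (-1490 + 13338)*(-21188 - 12376)) = (-79*192 + 2*(152*√19))/(-25731 + 11848*(-33564)) = (-15168 + 304*√19)/(-25731 - 397666272) = (-15168 + 304*√19)/(-397692003) = (-15168 + 304*√19)*(-1/397692003) = 5056/132564001 - 304*√19/397692003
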